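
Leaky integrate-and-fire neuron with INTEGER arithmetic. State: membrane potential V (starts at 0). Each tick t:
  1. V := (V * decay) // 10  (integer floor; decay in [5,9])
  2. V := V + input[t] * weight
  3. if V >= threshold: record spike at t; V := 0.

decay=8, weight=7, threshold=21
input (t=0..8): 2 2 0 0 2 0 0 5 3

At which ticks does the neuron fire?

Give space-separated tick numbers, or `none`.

Answer: 1 7 8

Derivation:
t=0: input=2 -> V=14
t=1: input=2 -> V=0 FIRE
t=2: input=0 -> V=0
t=3: input=0 -> V=0
t=4: input=2 -> V=14
t=5: input=0 -> V=11
t=6: input=0 -> V=8
t=7: input=5 -> V=0 FIRE
t=8: input=3 -> V=0 FIRE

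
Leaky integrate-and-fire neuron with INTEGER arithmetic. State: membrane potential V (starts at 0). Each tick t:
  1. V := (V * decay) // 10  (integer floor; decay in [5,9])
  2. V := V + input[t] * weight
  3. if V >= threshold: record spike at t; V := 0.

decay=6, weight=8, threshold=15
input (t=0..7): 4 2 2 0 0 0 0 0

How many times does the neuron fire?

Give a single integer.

t=0: input=4 -> V=0 FIRE
t=1: input=2 -> V=0 FIRE
t=2: input=2 -> V=0 FIRE
t=3: input=0 -> V=0
t=4: input=0 -> V=0
t=5: input=0 -> V=0
t=6: input=0 -> V=0
t=7: input=0 -> V=0

Answer: 3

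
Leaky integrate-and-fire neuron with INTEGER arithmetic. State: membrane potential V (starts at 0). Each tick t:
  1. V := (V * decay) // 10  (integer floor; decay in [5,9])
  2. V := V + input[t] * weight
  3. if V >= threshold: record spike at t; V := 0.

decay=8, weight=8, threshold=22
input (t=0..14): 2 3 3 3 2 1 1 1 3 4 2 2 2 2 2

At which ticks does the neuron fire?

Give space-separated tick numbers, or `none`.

t=0: input=2 -> V=16
t=1: input=3 -> V=0 FIRE
t=2: input=3 -> V=0 FIRE
t=3: input=3 -> V=0 FIRE
t=4: input=2 -> V=16
t=5: input=1 -> V=20
t=6: input=1 -> V=0 FIRE
t=7: input=1 -> V=8
t=8: input=3 -> V=0 FIRE
t=9: input=4 -> V=0 FIRE
t=10: input=2 -> V=16
t=11: input=2 -> V=0 FIRE
t=12: input=2 -> V=16
t=13: input=2 -> V=0 FIRE
t=14: input=2 -> V=16

Answer: 1 2 3 6 8 9 11 13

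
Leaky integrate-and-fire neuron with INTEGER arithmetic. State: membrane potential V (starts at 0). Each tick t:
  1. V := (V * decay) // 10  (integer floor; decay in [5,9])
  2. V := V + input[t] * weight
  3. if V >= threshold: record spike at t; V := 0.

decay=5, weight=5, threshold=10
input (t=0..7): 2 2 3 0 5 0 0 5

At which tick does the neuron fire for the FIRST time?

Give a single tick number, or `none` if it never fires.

Answer: 0

Derivation:
t=0: input=2 -> V=0 FIRE
t=1: input=2 -> V=0 FIRE
t=2: input=3 -> V=0 FIRE
t=3: input=0 -> V=0
t=4: input=5 -> V=0 FIRE
t=5: input=0 -> V=0
t=6: input=0 -> V=0
t=7: input=5 -> V=0 FIRE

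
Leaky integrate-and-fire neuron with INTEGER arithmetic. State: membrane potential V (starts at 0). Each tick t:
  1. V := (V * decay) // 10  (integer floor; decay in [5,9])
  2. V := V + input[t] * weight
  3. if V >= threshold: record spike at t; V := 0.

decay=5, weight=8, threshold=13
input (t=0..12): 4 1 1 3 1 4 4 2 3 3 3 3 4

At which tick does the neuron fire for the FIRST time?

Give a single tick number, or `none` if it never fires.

Answer: 0

Derivation:
t=0: input=4 -> V=0 FIRE
t=1: input=1 -> V=8
t=2: input=1 -> V=12
t=3: input=3 -> V=0 FIRE
t=4: input=1 -> V=8
t=5: input=4 -> V=0 FIRE
t=6: input=4 -> V=0 FIRE
t=7: input=2 -> V=0 FIRE
t=8: input=3 -> V=0 FIRE
t=9: input=3 -> V=0 FIRE
t=10: input=3 -> V=0 FIRE
t=11: input=3 -> V=0 FIRE
t=12: input=4 -> V=0 FIRE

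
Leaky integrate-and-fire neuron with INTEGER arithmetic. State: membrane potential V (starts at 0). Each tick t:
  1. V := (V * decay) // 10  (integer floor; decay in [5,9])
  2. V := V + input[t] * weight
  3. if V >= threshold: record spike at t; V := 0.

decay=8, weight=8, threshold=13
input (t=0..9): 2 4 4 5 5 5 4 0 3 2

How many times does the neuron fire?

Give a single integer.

Answer: 9

Derivation:
t=0: input=2 -> V=0 FIRE
t=1: input=4 -> V=0 FIRE
t=2: input=4 -> V=0 FIRE
t=3: input=5 -> V=0 FIRE
t=4: input=5 -> V=0 FIRE
t=5: input=5 -> V=0 FIRE
t=6: input=4 -> V=0 FIRE
t=7: input=0 -> V=0
t=8: input=3 -> V=0 FIRE
t=9: input=2 -> V=0 FIRE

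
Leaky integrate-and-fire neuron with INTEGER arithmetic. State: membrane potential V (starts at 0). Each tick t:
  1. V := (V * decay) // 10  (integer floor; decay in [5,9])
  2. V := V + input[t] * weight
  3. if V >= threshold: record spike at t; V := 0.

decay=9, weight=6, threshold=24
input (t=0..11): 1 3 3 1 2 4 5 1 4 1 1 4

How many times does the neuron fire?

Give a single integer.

t=0: input=1 -> V=6
t=1: input=3 -> V=23
t=2: input=3 -> V=0 FIRE
t=3: input=1 -> V=6
t=4: input=2 -> V=17
t=5: input=4 -> V=0 FIRE
t=6: input=5 -> V=0 FIRE
t=7: input=1 -> V=6
t=8: input=4 -> V=0 FIRE
t=9: input=1 -> V=6
t=10: input=1 -> V=11
t=11: input=4 -> V=0 FIRE

Answer: 5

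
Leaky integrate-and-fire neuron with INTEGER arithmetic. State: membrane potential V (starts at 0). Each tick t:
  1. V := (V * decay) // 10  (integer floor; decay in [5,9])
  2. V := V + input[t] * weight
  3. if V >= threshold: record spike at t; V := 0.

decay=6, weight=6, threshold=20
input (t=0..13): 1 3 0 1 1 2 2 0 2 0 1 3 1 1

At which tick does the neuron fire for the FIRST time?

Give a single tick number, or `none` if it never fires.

t=0: input=1 -> V=6
t=1: input=3 -> V=0 FIRE
t=2: input=0 -> V=0
t=3: input=1 -> V=6
t=4: input=1 -> V=9
t=5: input=2 -> V=17
t=6: input=2 -> V=0 FIRE
t=7: input=0 -> V=0
t=8: input=2 -> V=12
t=9: input=0 -> V=7
t=10: input=1 -> V=10
t=11: input=3 -> V=0 FIRE
t=12: input=1 -> V=6
t=13: input=1 -> V=9

Answer: 1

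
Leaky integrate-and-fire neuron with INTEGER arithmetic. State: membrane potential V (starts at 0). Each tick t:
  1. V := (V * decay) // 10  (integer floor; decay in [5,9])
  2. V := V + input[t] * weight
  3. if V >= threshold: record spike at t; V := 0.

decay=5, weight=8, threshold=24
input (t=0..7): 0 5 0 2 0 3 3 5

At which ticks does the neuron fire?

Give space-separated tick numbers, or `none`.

t=0: input=0 -> V=0
t=1: input=5 -> V=0 FIRE
t=2: input=0 -> V=0
t=3: input=2 -> V=16
t=4: input=0 -> V=8
t=5: input=3 -> V=0 FIRE
t=6: input=3 -> V=0 FIRE
t=7: input=5 -> V=0 FIRE

Answer: 1 5 6 7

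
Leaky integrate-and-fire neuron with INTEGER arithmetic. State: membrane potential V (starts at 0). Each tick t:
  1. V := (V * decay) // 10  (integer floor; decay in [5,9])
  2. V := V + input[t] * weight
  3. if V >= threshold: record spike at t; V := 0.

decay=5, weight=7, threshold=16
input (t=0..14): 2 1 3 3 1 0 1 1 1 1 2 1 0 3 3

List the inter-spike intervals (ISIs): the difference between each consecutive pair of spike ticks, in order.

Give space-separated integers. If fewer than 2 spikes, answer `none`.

Answer: 1 7 3 1

Derivation:
t=0: input=2 -> V=14
t=1: input=1 -> V=14
t=2: input=3 -> V=0 FIRE
t=3: input=3 -> V=0 FIRE
t=4: input=1 -> V=7
t=5: input=0 -> V=3
t=6: input=1 -> V=8
t=7: input=1 -> V=11
t=8: input=1 -> V=12
t=9: input=1 -> V=13
t=10: input=2 -> V=0 FIRE
t=11: input=1 -> V=7
t=12: input=0 -> V=3
t=13: input=3 -> V=0 FIRE
t=14: input=3 -> V=0 FIRE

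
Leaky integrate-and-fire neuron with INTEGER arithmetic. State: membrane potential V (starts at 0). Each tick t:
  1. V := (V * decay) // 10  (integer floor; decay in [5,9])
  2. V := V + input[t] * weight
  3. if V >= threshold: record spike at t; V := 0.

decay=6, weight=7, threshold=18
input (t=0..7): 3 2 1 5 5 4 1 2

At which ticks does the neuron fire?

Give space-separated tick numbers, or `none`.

Answer: 0 3 4 5 7

Derivation:
t=0: input=3 -> V=0 FIRE
t=1: input=2 -> V=14
t=2: input=1 -> V=15
t=3: input=5 -> V=0 FIRE
t=4: input=5 -> V=0 FIRE
t=5: input=4 -> V=0 FIRE
t=6: input=1 -> V=7
t=7: input=2 -> V=0 FIRE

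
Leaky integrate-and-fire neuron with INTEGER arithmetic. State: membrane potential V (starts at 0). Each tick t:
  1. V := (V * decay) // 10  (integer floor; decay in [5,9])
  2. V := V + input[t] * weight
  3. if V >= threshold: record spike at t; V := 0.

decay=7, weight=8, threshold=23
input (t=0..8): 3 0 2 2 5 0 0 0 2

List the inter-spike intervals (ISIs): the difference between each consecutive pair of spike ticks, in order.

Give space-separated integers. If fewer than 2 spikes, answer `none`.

Answer: 3 1

Derivation:
t=0: input=3 -> V=0 FIRE
t=1: input=0 -> V=0
t=2: input=2 -> V=16
t=3: input=2 -> V=0 FIRE
t=4: input=5 -> V=0 FIRE
t=5: input=0 -> V=0
t=6: input=0 -> V=0
t=7: input=0 -> V=0
t=8: input=2 -> V=16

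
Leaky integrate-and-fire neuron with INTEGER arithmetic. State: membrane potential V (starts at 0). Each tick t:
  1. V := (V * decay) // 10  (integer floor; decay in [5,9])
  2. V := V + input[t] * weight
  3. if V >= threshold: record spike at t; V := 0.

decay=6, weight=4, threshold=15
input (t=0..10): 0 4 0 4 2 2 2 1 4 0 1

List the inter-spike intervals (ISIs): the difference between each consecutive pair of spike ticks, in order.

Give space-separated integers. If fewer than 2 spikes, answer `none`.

t=0: input=0 -> V=0
t=1: input=4 -> V=0 FIRE
t=2: input=0 -> V=0
t=3: input=4 -> V=0 FIRE
t=4: input=2 -> V=8
t=5: input=2 -> V=12
t=6: input=2 -> V=0 FIRE
t=7: input=1 -> V=4
t=8: input=4 -> V=0 FIRE
t=9: input=0 -> V=0
t=10: input=1 -> V=4

Answer: 2 3 2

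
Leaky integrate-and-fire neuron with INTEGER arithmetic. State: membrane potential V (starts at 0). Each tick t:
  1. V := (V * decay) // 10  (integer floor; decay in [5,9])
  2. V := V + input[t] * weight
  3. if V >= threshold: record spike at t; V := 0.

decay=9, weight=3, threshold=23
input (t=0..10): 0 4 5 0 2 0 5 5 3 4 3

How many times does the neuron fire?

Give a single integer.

Answer: 3

Derivation:
t=0: input=0 -> V=0
t=1: input=4 -> V=12
t=2: input=5 -> V=0 FIRE
t=3: input=0 -> V=0
t=4: input=2 -> V=6
t=5: input=0 -> V=5
t=6: input=5 -> V=19
t=7: input=5 -> V=0 FIRE
t=8: input=3 -> V=9
t=9: input=4 -> V=20
t=10: input=3 -> V=0 FIRE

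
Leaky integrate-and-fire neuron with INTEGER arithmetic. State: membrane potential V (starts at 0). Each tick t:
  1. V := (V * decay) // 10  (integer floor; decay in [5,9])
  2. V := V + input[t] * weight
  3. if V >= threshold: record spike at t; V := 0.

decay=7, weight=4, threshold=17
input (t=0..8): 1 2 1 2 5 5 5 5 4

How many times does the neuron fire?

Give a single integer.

Answer: 4

Derivation:
t=0: input=1 -> V=4
t=1: input=2 -> V=10
t=2: input=1 -> V=11
t=3: input=2 -> V=15
t=4: input=5 -> V=0 FIRE
t=5: input=5 -> V=0 FIRE
t=6: input=5 -> V=0 FIRE
t=7: input=5 -> V=0 FIRE
t=8: input=4 -> V=16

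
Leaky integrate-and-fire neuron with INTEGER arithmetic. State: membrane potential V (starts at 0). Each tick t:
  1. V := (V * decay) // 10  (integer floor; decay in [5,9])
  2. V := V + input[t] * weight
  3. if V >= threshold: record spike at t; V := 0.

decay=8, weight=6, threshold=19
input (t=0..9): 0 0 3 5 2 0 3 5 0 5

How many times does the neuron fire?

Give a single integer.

t=0: input=0 -> V=0
t=1: input=0 -> V=0
t=2: input=3 -> V=18
t=3: input=5 -> V=0 FIRE
t=4: input=2 -> V=12
t=5: input=0 -> V=9
t=6: input=3 -> V=0 FIRE
t=7: input=5 -> V=0 FIRE
t=8: input=0 -> V=0
t=9: input=5 -> V=0 FIRE

Answer: 4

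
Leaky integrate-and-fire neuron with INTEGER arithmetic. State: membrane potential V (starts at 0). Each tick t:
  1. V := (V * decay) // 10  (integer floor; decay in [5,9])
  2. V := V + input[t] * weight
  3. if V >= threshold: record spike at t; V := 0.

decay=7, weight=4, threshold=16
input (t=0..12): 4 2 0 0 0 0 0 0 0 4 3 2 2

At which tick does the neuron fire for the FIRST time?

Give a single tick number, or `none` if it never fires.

Answer: 0

Derivation:
t=0: input=4 -> V=0 FIRE
t=1: input=2 -> V=8
t=2: input=0 -> V=5
t=3: input=0 -> V=3
t=4: input=0 -> V=2
t=5: input=0 -> V=1
t=6: input=0 -> V=0
t=7: input=0 -> V=0
t=8: input=0 -> V=0
t=9: input=4 -> V=0 FIRE
t=10: input=3 -> V=12
t=11: input=2 -> V=0 FIRE
t=12: input=2 -> V=8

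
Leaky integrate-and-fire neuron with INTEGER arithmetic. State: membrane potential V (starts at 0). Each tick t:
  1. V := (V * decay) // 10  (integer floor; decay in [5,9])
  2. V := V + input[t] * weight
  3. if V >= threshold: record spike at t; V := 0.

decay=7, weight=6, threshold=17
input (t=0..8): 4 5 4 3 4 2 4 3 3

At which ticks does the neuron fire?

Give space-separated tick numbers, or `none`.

t=0: input=4 -> V=0 FIRE
t=1: input=5 -> V=0 FIRE
t=2: input=4 -> V=0 FIRE
t=3: input=3 -> V=0 FIRE
t=4: input=4 -> V=0 FIRE
t=5: input=2 -> V=12
t=6: input=4 -> V=0 FIRE
t=7: input=3 -> V=0 FIRE
t=8: input=3 -> V=0 FIRE

Answer: 0 1 2 3 4 6 7 8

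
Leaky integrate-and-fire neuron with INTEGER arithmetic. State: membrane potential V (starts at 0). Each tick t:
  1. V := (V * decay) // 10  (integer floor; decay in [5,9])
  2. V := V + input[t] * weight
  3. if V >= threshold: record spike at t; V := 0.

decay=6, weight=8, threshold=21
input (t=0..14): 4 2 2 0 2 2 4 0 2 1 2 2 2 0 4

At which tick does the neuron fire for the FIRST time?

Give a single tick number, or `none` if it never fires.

t=0: input=4 -> V=0 FIRE
t=1: input=2 -> V=16
t=2: input=2 -> V=0 FIRE
t=3: input=0 -> V=0
t=4: input=2 -> V=16
t=5: input=2 -> V=0 FIRE
t=6: input=4 -> V=0 FIRE
t=7: input=0 -> V=0
t=8: input=2 -> V=16
t=9: input=1 -> V=17
t=10: input=2 -> V=0 FIRE
t=11: input=2 -> V=16
t=12: input=2 -> V=0 FIRE
t=13: input=0 -> V=0
t=14: input=4 -> V=0 FIRE

Answer: 0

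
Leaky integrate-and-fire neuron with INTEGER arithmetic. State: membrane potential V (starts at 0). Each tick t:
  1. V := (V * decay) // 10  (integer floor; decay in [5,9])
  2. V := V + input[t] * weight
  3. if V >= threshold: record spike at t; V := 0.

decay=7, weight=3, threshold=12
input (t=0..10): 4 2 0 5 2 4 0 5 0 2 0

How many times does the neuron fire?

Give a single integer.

t=0: input=4 -> V=0 FIRE
t=1: input=2 -> V=6
t=2: input=0 -> V=4
t=3: input=5 -> V=0 FIRE
t=4: input=2 -> V=6
t=5: input=4 -> V=0 FIRE
t=6: input=0 -> V=0
t=7: input=5 -> V=0 FIRE
t=8: input=0 -> V=0
t=9: input=2 -> V=6
t=10: input=0 -> V=4

Answer: 4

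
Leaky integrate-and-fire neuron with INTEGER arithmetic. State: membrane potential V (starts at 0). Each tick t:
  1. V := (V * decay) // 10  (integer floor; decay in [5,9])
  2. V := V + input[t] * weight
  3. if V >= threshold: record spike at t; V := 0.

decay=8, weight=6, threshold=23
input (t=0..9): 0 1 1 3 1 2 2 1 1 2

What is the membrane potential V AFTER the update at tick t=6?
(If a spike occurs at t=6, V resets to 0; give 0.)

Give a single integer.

t=0: input=0 -> V=0
t=1: input=1 -> V=6
t=2: input=1 -> V=10
t=3: input=3 -> V=0 FIRE
t=4: input=1 -> V=6
t=5: input=2 -> V=16
t=6: input=2 -> V=0 FIRE
t=7: input=1 -> V=6
t=8: input=1 -> V=10
t=9: input=2 -> V=20

Answer: 0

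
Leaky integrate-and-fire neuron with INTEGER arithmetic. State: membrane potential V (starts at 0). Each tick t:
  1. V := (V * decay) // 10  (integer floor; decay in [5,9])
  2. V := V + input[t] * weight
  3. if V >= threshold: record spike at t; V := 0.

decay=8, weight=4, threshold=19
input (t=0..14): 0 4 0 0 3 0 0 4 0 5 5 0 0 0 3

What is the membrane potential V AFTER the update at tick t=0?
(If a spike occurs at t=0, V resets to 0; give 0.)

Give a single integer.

Answer: 0

Derivation:
t=0: input=0 -> V=0
t=1: input=4 -> V=16
t=2: input=0 -> V=12
t=3: input=0 -> V=9
t=4: input=3 -> V=0 FIRE
t=5: input=0 -> V=0
t=6: input=0 -> V=0
t=7: input=4 -> V=16
t=8: input=0 -> V=12
t=9: input=5 -> V=0 FIRE
t=10: input=5 -> V=0 FIRE
t=11: input=0 -> V=0
t=12: input=0 -> V=0
t=13: input=0 -> V=0
t=14: input=3 -> V=12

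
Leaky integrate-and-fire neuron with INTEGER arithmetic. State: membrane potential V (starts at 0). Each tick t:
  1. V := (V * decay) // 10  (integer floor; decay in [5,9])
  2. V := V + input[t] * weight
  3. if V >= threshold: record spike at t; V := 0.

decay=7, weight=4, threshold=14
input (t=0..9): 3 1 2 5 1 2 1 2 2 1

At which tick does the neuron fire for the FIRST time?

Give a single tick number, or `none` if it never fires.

t=0: input=3 -> V=12
t=1: input=1 -> V=12
t=2: input=2 -> V=0 FIRE
t=3: input=5 -> V=0 FIRE
t=4: input=1 -> V=4
t=5: input=2 -> V=10
t=6: input=1 -> V=11
t=7: input=2 -> V=0 FIRE
t=8: input=2 -> V=8
t=9: input=1 -> V=9

Answer: 2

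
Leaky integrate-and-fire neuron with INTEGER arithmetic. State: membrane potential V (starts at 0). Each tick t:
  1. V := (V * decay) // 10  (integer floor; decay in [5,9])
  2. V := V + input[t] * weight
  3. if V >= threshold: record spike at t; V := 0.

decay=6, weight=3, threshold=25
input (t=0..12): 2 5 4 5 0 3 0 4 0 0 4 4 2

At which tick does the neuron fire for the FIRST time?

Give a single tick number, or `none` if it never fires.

Answer: 3

Derivation:
t=0: input=2 -> V=6
t=1: input=5 -> V=18
t=2: input=4 -> V=22
t=3: input=5 -> V=0 FIRE
t=4: input=0 -> V=0
t=5: input=3 -> V=9
t=6: input=0 -> V=5
t=7: input=4 -> V=15
t=8: input=0 -> V=9
t=9: input=0 -> V=5
t=10: input=4 -> V=15
t=11: input=4 -> V=21
t=12: input=2 -> V=18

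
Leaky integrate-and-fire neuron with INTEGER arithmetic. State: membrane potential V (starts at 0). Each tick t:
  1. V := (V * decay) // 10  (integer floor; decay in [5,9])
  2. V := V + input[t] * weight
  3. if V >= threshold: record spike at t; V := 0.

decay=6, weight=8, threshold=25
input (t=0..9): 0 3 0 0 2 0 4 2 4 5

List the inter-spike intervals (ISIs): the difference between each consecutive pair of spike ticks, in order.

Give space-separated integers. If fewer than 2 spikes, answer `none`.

Answer: 2 1

Derivation:
t=0: input=0 -> V=0
t=1: input=3 -> V=24
t=2: input=0 -> V=14
t=3: input=0 -> V=8
t=4: input=2 -> V=20
t=5: input=0 -> V=12
t=6: input=4 -> V=0 FIRE
t=7: input=2 -> V=16
t=8: input=4 -> V=0 FIRE
t=9: input=5 -> V=0 FIRE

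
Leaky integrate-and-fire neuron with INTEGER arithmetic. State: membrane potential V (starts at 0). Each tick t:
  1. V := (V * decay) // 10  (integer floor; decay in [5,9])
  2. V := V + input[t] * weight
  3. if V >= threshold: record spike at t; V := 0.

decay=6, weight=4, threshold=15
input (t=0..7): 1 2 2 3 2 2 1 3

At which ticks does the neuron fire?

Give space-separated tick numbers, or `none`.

t=0: input=1 -> V=4
t=1: input=2 -> V=10
t=2: input=2 -> V=14
t=3: input=3 -> V=0 FIRE
t=4: input=2 -> V=8
t=5: input=2 -> V=12
t=6: input=1 -> V=11
t=7: input=3 -> V=0 FIRE

Answer: 3 7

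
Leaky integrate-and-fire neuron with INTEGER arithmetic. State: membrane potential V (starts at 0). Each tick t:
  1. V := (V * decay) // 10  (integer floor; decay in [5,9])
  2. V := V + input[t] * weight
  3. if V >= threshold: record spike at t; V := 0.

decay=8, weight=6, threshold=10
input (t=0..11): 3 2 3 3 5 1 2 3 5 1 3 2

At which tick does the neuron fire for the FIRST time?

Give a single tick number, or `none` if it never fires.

t=0: input=3 -> V=0 FIRE
t=1: input=2 -> V=0 FIRE
t=2: input=3 -> V=0 FIRE
t=3: input=3 -> V=0 FIRE
t=4: input=5 -> V=0 FIRE
t=5: input=1 -> V=6
t=6: input=2 -> V=0 FIRE
t=7: input=3 -> V=0 FIRE
t=8: input=5 -> V=0 FIRE
t=9: input=1 -> V=6
t=10: input=3 -> V=0 FIRE
t=11: input=2 -> V=0 FIRE

Answer: 0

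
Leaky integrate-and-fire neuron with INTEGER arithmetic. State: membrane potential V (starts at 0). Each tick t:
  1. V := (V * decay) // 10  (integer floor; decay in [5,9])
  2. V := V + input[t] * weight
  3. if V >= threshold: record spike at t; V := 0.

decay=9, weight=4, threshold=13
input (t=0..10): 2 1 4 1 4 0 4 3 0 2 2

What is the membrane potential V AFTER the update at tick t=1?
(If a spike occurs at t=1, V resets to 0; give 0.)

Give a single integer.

t=0: input=2 -> V=8
t=1: input=1 -> V=11
t=2: input=4 -> V=0 FIRE
t=3: input=1 -> V=4
t=4: input=4 -> V=0 FIRE
t=5: input=0 -> V=0
t=6: input=4 -> V=0 FIRE
t=7: input=3 -> V=12
t=8: input=0 -> V=10
t=9: input=2 -> V=0 FIRE
t=10: input=2 -> V=8

Answer: 11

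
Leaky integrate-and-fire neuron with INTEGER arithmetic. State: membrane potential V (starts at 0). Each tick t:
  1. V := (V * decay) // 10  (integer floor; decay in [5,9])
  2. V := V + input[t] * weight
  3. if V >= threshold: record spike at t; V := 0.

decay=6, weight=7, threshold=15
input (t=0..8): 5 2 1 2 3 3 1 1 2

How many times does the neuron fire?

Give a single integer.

t=0: input=5 -> V=0 FIRE
t=1: input=2 -> V=14
t=2: input=1 -> V=0 FIRE
t=3: input=2 -> V=14
t=4: input=3 -> V=0 FIRE
t=5: input=3 -> V=0 FIRE
t=6: input=1 -> V=7
t=7: input=1 -> V=11
t=8: input=2 -> V=0 FIRE

Answer: 5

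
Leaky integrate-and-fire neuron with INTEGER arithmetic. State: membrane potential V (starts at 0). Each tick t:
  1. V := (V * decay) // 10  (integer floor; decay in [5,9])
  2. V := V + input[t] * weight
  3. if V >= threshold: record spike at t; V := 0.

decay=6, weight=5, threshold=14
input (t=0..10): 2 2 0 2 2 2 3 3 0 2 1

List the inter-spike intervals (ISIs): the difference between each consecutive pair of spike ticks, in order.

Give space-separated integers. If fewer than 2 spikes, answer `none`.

t=0: input=2 -> V=10
t=1: input=2 -> V=0 FIRE
t=2: input=0 -> V=0
t=3: input=2 -> V=10
t=4: input=2 -> V=0 FIRE
t=5: input=2 -> V=10
t=6: input=3 -> V=0 FIRE
t=7: input=3 -> V=0 FIRE
t=8: input=0 -> V=0
t=9: input=2 -> V=10
t=10: input=1 -> V=11

Answer: 3 2 1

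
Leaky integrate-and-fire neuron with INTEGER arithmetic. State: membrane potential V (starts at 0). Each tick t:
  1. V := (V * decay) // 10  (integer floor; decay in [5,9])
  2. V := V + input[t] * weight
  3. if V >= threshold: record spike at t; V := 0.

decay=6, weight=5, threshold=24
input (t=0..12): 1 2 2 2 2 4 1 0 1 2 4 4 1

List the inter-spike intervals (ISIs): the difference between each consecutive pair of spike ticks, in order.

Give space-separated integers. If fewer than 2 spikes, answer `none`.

Answer: 5

Derivation:
t=0: input=1 -> V=5
t=1: input=2 -> V=13
t=2: input=2 -> V=17
t=3: input=2 -> V=20
t=4: input=2 -> V=22
t=5: input=4 -> V=0 FIRE
t=6: input=1 -> V=5
t=7: input=0 -> V=3
t=8: input=1 -> V=6
t=9: input=2 -> V=13
t=10: input=4 -> V=0 FIRE
t=11: input=4 -> V=20
t=12: input=1 -> V=17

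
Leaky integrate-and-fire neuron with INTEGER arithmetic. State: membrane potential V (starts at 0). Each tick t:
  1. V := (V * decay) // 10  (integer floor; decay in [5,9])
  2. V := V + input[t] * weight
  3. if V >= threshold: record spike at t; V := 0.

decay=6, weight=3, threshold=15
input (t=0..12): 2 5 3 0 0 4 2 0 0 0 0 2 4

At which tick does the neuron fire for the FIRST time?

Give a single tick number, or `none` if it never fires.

t=0: input=2 -> V=6
t=1: input=5 -> V=0 FIRE
t=2: input=3 -> V=9
t=3: input=0 -> V=5
t=4: input=0 -> V=3
t=5: input=4 -> V=13
t=6: input=2 -> V=13
t=7: input=0 -> V=7
t=8: input=0 -> V=4
t=9: input=0 -> V=2
t=10: input=0 -> V=1
t=11: input=2 -> V=6
t=12: input=4 -> V=0 FIRE

Answer: 1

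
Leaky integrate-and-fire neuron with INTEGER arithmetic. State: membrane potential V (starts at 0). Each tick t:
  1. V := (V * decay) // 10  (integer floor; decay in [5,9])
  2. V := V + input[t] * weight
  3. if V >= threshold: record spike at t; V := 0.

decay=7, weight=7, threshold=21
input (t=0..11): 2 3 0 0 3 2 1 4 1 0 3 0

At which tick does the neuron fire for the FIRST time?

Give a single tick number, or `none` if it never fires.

t=0: input=2 -> V=14
t=1: input=3 -> V=0 FIRE
t=2: input=0 -> V=0
t=3: input=0 -> V=0
t=4: input=3 -> V=0 FIRE
t=5: input=2 -> V=14
t=6: input=1 -> V=16
t=7: input=4 -> V=0 FIRE
t=8: input=1 -> V=7
t=9: input=0 -> V=4
t=10: input=3 -> V=0 FIRE
t=11: input=0 -> V=0

Answer: 1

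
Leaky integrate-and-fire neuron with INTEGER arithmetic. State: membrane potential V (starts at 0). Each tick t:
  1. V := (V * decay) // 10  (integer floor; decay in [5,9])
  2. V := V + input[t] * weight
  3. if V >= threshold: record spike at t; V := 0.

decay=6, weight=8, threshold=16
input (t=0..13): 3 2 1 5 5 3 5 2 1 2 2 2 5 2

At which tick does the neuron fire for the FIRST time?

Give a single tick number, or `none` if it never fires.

Answer: 0

Derivation:
t=0: input=3 -> V=0 FIRE
t=1: input=2 -> V=0 FIRE
t=2: input=1 -> V=8
t=3: input=5 -> V=0 FIRE
t=4: input=5 -> V=0 FIRE
t=5: input=3 -> V=0 FIRE
t=6: input=5 -> V=0 FIRE
t=7: input=2 -> V=0 FIRE
t=8: input=1 -> V=8
t=9: input=2 -> V=0 FIRE
t=10: input=2 -> V=0 FIRE
t=11: input=2 -> V=0 FIRE
t=12: input=5 -> V=0 FIRE
t=13: input=2 -> V=0 FIRE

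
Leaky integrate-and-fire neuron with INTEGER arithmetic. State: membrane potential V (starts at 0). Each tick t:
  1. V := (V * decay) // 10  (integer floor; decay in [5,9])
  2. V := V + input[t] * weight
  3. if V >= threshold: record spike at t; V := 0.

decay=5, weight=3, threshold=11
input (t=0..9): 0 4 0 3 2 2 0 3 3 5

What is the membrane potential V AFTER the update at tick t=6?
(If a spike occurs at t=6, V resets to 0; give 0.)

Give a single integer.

t=0: input=0 -> V=0
t=1: input=4 -> V=0 FIRE
t=2: input=0 -> V=0
t=3: input=3 -> V=9
t=4: input=2 -> V=10
t=5: input=2 -> V=0 FIRE
t=6: input=0 -> V=0
t=7: input=3 -> V=9
t=8: input=3 -> V=0 FIRE
t=9: input=5 -> V=0 FIRE

Answer: 0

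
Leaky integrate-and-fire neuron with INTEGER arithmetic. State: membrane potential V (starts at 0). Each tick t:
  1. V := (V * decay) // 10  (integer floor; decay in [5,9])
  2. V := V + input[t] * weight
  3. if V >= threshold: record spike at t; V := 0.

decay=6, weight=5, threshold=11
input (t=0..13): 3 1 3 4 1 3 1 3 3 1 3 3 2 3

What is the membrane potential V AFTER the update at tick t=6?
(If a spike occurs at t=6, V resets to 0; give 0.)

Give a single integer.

t=0: input=3 -> V=0 FIRE
t=1: input=1 -> V=5
t=2: input=3 -> V=0 FIRE
t=3: input=4 -> V=0 FIRE
t=4: input=1 -> V=5
t=5: input=3 -> V=0 FIRE
t=6: input=1 -> V=5
t=7: input=3 -> V=0 FIRE
t=8: input=3 -> V=0 FIRE
t=9: input=1 -> V=5
t=10: input=3 -> V=0 FIRE
t=11: input=3 -> V=0 FIRE
t=12: input=2 -> V=10
t=13: input=3 -> V=0 FIRE

Answer: 5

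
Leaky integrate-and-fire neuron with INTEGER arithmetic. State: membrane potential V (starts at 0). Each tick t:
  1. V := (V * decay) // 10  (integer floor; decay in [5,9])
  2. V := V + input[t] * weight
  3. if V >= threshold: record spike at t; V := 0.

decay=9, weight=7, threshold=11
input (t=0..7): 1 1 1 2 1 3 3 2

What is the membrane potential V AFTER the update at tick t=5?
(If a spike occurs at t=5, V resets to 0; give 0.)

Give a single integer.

Answer: 0

Derivation:
t=0: input=1 -> V=7
t=1: input=1 -> V=0 FIRE
t=2: input=1 -> V=7
t=3: input=2 -> V=0 FIRE
t=4: input=1 -> V=7
t=5: input=3 -> V=0 FIRE
t=6: input=3 -> V=0 FIRE
t=7: input=2 -> V=0 FIRE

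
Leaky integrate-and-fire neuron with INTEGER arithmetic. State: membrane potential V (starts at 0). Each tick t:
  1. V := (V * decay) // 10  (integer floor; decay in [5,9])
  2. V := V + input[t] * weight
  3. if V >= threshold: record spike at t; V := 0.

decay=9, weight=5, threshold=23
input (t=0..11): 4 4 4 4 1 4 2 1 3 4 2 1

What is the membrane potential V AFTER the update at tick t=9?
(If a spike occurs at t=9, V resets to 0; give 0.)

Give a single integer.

Answer: 20

Derivation:
t=0: input=4 -> V=20
t=1: input=4 -> V=0 FIRE
t=2: input=4 -> V=20
t=3: input=4 -> V=0 FIRE
t=4: input=1 -> V=5
t=5: input=4 -> V=0 FIRE
t=6: input=2 -> V=10
t=7: input=1 -> V=14
t=8: input=3 -> V=0 FIRE
t=9: input=4 -> V=20
t=10: input=2 -> V=0 FIRE
t=11: input=1 -> V=5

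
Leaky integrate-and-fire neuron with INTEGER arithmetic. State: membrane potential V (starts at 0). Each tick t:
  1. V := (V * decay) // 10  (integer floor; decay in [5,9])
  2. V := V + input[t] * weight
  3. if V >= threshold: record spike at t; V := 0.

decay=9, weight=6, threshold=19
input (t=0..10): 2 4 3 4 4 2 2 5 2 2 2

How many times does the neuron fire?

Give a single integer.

Answer: 6

Derivation:
t=0: input=2 -> V=12
t=1: input=4 -> V=0 FIRE
t=2: input=3 -> V=18
t=3: input=4 -> V=0 FIRE
t=4: input=4 -> V=0 FIRE
t=5: input=2 -> V=12
t=6: input=2 -> V=0 FIRE
t=7: input=5 -> V=0 FIRE
t=8: input=2 -> V=12
t=9: input=2 -> V=0 FIRE
t=10: input=2 -> V=12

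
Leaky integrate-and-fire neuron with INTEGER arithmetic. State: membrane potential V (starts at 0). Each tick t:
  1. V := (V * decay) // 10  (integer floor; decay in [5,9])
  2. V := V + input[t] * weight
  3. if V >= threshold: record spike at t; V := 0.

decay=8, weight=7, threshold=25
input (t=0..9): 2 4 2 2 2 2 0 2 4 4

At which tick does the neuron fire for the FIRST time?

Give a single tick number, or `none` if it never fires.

Answer: 1

Derivation:
t=0: input=2 -> V=14
t=1: input=4 -> V=0 FIRE
t=2: input=2 -> V=14
t=3: input=2 -> V=0 FIRE
t=4: input=2 -> V=14
t=5: input=2 -> V=0 FIRE
t=6: input=0 -> V=0
t=7: input=2 -> V=14
t=8: input=4 -> V=0 FIRE
t=9: input=4 -> V=0 FIRE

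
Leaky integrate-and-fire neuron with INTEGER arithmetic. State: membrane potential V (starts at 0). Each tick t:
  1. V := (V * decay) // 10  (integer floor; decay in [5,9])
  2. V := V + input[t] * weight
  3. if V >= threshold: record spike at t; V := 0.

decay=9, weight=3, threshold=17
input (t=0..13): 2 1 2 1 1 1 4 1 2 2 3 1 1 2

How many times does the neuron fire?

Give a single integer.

Answer: 2

Derivation:
t=0: input=2 -> V=6
t=1: input=1 -> V=8
t=2: input=2 -> V=13
t=3: input=1 -> V=14
t=4: input=1 -> V=15
t=5: input=1 -> V=16
t=6: input=4 -> V=0 FIRE
t=7: input=1 -> V=3
t=8: input=2 -> V=8
t=9: input=2 -> V=13
t=10: input=3 -> V=0 FIRE
t=11: input=1 -> V=3
t=12: input=1 -> V=5
t=13: input=2 -> V=10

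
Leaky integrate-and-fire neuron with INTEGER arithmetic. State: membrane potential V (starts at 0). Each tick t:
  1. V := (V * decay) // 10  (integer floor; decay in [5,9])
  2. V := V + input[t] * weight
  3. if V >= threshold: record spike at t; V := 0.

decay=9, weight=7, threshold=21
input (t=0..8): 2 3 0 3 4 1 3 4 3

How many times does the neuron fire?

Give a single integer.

t=0: input=2 -> V=14
t=1: input=3 -> V=0 FIRE
t=2: input=0 -> V=0
t=3: input=3 -> V=0 FIRE
t=4: input=4 -> V=0 FIRE
t=5: input=1 -> V=7
t=6: input=3 -> V=0 FIRE
t=7: input=4 -> V=0 FIRE
t=8: input=3 -> V=0 FIRE

Answer: 6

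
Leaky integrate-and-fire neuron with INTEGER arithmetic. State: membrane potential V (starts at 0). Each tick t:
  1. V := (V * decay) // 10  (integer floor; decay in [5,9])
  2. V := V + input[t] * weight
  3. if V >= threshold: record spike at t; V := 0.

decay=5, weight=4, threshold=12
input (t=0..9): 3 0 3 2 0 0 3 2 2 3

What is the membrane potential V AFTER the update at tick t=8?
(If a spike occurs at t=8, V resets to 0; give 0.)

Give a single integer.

Answer: 0

Derivation:
t=0: input=3 -> V=0 FIRE
t=1: input=0 -> V=0
t=2: input=3 -> V=0 FIRE
t=3: input=2 -> V=8
t=4: input=0 -> V=4
t=5: input=0 -> V=2
t=6: input=3 -> V=0 FIRE
t=7: input=2 -> V=8
t=8: input=2 -> V=0 FIRE
t=9: input=3 -> V=0 FIRE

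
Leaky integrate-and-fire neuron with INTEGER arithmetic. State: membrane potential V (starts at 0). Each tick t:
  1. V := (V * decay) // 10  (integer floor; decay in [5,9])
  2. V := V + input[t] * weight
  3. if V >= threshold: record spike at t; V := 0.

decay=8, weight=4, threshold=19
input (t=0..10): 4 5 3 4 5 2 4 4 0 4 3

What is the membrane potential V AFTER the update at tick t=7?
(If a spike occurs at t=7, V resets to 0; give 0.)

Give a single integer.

t=0: input=4 -> V=16
t=1: input=5 -> V=0 FIRE
t=2: input=3 -> V=12
t=3: input=4 -> V=0 FIRE
t=4: input=5 -> V=0 FIRE
t=5: input=2 -> V=8
t=6: input=4 -> V=0 FIRE
t=7: input=4 -> V=16
t=8: input=0 -> V=12
t=9: input=4 -> V=0 FIRE
t=10: input=3 -> V=12

Answer: 16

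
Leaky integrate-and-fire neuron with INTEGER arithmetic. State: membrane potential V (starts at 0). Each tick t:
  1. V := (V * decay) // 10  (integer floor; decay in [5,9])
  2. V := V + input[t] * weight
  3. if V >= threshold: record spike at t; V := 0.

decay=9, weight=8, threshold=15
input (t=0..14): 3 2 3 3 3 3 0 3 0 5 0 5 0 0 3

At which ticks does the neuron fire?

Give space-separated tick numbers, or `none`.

Answer: 0 1 2 3 4 5 7 9 11 14

Derivation:
t=0: input=3 -> V=0 FIRE
t=1: input=2 -> V=0 FIRE
t=2: input=3 -> V=0 FIRE
t=3: input=3 -> V=0 FIRE
t=4: input=3 -> V=0 FIRE
t=5: input=3 -> V=0 FIRE
t=6: input=0 -> V=0
t=7: input=3 -> V=0 FIRE
t=8: input=0 -> V=0
t=9: input=5 -> V=0 FIRE
t=10: input=0 -> V=0
t=11: input=5 -> V=0 FIRE
t=12: input=0 -> V=0
t=13: input=0 -> V=0
t=14: input=3 -> V=0 FIRE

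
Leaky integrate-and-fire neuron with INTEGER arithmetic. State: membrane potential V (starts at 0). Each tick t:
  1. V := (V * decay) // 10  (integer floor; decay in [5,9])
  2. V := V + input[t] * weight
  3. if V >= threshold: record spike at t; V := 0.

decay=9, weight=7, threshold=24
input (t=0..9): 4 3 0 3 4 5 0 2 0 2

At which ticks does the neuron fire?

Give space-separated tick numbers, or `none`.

t=0: input=4 -> V=0 FIRE
t=1: input=3 -> V=21
t=2: input=0 -> V=18
t=3: input=3 -> V=0 FIRE
t=4: input=4 -> V=0 FIRE
t=5: input=5 -> V=0 FIRE
t=6: input=0 -> V=0
t=7: input=2 -> V=14
t=8: input=0 -> V=12
t=9: input=2 -> V=0 FIRE

Answer: 0 3 4 5 9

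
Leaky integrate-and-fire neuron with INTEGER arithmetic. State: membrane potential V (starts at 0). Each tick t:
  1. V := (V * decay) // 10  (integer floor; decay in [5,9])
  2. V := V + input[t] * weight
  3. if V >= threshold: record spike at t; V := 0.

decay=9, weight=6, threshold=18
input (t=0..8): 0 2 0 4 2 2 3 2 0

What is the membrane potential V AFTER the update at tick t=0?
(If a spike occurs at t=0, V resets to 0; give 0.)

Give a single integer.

t=0: input=0 -> V=0
t=1: input=2 -> V=12
t=2: input=0 -> V=10
t=3: input=4 -> V=0 FIRE
t=4: input=2 -> V=12
t=5: input=2 -> V=0 FIRE
t=6: input=3 -> V=0 FIRE
t=7: input=2 -> V=12
t=8: input=0 -> V=10

Answer: 0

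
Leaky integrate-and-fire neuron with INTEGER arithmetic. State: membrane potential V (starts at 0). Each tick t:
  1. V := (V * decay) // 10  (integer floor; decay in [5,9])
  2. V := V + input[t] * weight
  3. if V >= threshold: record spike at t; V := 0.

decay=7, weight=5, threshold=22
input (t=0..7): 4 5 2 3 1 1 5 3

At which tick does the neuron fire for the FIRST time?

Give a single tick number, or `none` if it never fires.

Answer: 1

Derivation:
t=0: input=4 -> V=20
t=1: input=5 -> V=0 FIRE
t=2: input=2 -> V=10
t=3: input=3 -> V=0 FIRE
t=4: input=1 -> V=5
t=5: input=1 -> V=8
t=6: input=5 -> V=0 FIRE
t=7: input=3 -> V=15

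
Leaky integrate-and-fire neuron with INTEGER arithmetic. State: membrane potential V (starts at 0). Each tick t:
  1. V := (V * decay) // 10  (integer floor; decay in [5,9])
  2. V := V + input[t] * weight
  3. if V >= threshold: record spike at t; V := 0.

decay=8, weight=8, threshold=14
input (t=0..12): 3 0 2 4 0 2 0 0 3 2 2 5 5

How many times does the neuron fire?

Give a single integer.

Answer: 9

Derivation:
t=0: input=3 -> V=0 FIRE
t=1: input=0 -> V=0
t=2: input=2 -> V=0 FIRE
t=3: input=4 -> V=0 FIRE
t=4: input=0 -> V=0
t=5: input=2 -> V=0 FIRE
t=6: input=0 -> V=0
t=7: input=0 -> V=0
t=8: input=3 -> V=0 FIRE
t=9: input=2 -> V=0 FIRE
t=10: input=2 -> V=0 FIRE
t=11: input=5 -> V=0 FIRE
t=12: input=5 -> V=0 FIRE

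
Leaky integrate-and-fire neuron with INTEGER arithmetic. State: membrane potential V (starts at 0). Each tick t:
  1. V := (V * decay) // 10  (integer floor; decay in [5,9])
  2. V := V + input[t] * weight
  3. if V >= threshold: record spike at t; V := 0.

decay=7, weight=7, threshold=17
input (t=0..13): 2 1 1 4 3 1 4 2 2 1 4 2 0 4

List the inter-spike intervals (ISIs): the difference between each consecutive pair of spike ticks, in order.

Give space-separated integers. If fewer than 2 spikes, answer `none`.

t=0: input=2 -> V=14
t=1: input=1 -> V=16
t=2: input=1 -> V=0 FIRE
t=3: input=4 -> V=0 FIRE
t=4: input=3 -> V=0 FIRE
t=5: input=1 -> V=7
t=6: input=4 -> V=0 FIRE
t=7: input=2 -> V=14
t=8: input=2 -> V=0 FIRE
t=9: input=1 -> V=7
t=10: input=4 -> V=0 FIRE
t=11: input=2 -> V=14
t=12: input=0 -> V=9
t=13: input=4 -> V=0 FIRE

Answer: 1 1 2 2 2 3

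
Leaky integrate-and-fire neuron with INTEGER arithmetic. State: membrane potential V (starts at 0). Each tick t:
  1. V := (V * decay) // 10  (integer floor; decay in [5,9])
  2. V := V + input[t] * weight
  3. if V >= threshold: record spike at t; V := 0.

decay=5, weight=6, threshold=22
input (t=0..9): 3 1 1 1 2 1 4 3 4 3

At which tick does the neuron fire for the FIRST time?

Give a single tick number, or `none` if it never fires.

Answer: 6

Derivation:
t=0: input=3 -> V=18
t=1: input=1 -> V=15
t=2: input=1 -> V=13
t=3: input=1 -> V=12
t=4: input=2 -> V=18
t=5: input=1 -> V=15
t=6: input=4 -> V=0 FIRE
t=7: input=3 -> V=18
t=8: input=4 -> V=0 FIRE
t=9: input=3 -> V=18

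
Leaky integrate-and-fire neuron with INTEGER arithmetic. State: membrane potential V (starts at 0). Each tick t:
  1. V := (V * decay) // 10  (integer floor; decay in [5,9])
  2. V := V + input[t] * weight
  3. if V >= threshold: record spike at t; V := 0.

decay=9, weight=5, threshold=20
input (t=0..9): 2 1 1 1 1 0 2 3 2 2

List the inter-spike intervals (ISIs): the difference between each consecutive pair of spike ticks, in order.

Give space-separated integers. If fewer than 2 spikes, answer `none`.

t=0: input=2 -> V=10
t=1: input=1 -> V=14
t=2: input=1 -> V=17
t=3: input=1 -> V=0 FIRE
t=4: input=1 -> V=5
t=5: input=0 -> V=4
t=6: input=2 -> V=13
t=7: input=3 -> V=0 FIRE
t=8: input=2 -> V=10
t=9: input=2 -> V=19

Answer: 4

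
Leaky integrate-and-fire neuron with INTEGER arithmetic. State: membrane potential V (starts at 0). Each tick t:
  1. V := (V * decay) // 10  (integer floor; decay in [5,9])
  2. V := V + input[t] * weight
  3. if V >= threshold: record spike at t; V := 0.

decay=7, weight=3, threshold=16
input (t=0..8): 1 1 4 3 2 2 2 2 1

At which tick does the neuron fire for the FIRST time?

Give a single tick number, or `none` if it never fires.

Answer: 3

Derivation:
t=0: input=1 -> V=3
t=1: input=1 -> V=5
t=2: input=4 -> V=15
t=3: input=3 -> V=0 FIRE
t=4: input=2 -> V=6
t=5: input=2 -> V=10
t=6: input=2 -> V=13
t=7: input=2 -> V=15
t=8: input=1 -> V=13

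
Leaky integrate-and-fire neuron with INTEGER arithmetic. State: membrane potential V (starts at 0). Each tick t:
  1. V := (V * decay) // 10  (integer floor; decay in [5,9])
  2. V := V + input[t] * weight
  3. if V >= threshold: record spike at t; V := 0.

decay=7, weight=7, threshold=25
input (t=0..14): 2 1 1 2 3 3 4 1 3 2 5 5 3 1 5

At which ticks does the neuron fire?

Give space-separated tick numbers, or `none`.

Answer: 3 5 6 8 10 11 14

Derivation:
t=0: input=2 -> V=14
t=1: input=1 -> V=16
t=2: input=1 -> V=18
t=3: input=2 -> V=0 FIRE
t=4: input=3 -> V=21
t=5: input=3 -> V=0 FIRE
t=6: input=4 -> V=0 FIRE
t=7: input=1 -> V=7
t=8: input=3 -> V=0 FIRE
t=9: input=2 -> V=14
t=10: input=5 -> V=0 FIRE
t=11: input=5 -> V=0 FIRE
t=12: input=3 -> V=21
t=13: input=1 -> V=21
t=14: input=5 -> V=0 FIRE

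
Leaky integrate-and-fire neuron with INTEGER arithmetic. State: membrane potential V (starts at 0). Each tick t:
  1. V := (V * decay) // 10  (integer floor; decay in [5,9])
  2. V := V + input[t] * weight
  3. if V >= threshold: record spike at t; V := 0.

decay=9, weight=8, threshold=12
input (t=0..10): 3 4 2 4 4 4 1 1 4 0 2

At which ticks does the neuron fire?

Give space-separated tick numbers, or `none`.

t=0: input=3 -> V=0 FIRE
t=1: input=4 -> V=0 FIRE
t=2: input=2 -> V=0 FIRE
t=3: input=4 -> V=0 FIRE
t=4: input=4 -> V=0 FIRE
t=5: input=4 -> V=0 FIRE
t=6: input=1 -> V=8
t=7: input=1 -> V=0 FIRE
t=8: input=4 -> V=0 FIRE
t=9: input=0 -> V=0
t=10: input=2 -> V=0 FIRE

Answer: 0 1 2 3 4 5 7 8 10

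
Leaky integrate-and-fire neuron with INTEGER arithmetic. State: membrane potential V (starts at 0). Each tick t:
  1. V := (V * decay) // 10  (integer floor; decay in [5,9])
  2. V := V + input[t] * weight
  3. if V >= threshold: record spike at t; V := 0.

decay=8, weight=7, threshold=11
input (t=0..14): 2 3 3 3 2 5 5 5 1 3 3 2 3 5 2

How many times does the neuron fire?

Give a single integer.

Answer: 14

Derivation:
t=0: input=2 -> V=0 FIRE
t=1: input=3 -> V=0 FIRE
t=2: input=3 -> V=0 FIRE
t=3: input=3 -> V=0 FIRE
t=4: input=2 -> V=0 FIRE
t=5: input=5 -> V=0 FIRE
t=6: input=5 -> V=0 FIRE
t=7: input=5 -> V=0 FIRE
t=8: input=1 -> V=7
t=9: input=3 -> V=0 FIRE
t=10: input=3 -> V=0 FIRE
t=11: input=2 -> V=0 FIRE
t=12: input=3 -> V=0 FIRE
t=13: input=5 -> V=0 FIRE
t=14: input=2 -> V=0 FIRE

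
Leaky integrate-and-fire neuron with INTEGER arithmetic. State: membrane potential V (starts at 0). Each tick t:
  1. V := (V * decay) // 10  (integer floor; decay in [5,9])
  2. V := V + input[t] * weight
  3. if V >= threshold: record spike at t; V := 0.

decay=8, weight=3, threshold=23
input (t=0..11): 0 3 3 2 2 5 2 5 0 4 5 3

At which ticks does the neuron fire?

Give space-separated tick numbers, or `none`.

Answer: 5 9

Derivation:
t=0: input=0 -> V=0
t=1: input=3 -> V=9
t=2: input=3 -> V=16
t=3: input=2 -> V=18
t=4: input=2 -> V=20
t=5: input=5 -> V=0 FIRE
t=6: input=2 -> V=6
t=7: input=5 -> V=19
t=8: input=0 -> V=15
t=9: input=4 -> V=0 FIRE
t=10: input=5 -> V=15
t=11: input=3 -> V=21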